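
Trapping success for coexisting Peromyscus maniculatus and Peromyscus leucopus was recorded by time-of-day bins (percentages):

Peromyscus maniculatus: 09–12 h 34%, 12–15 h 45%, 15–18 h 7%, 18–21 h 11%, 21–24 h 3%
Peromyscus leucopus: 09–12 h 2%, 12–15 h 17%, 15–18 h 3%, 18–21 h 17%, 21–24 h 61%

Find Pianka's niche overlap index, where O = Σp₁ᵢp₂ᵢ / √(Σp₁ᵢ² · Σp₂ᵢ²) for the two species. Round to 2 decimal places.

Convert percentages to proportions (divide by 100).
Σ p₁ᵢp₂ᵢ = 0.0068 + 0.0765 + 0.0021 + 0.0187 + 0.0183 = 0.1224
Σp_1ᵢ² = 0.34² + 0.45² + 0.07² + 0.11² + 0.03² = 0.1156 + 0.2025 + 0.0049 + 0.0121 + 0.0009 = 0.3360
Σp_2ᵢ² = 0.02² + 0.17² + 0.03² + 0.17² + 0.61² = 0.0004 + 0.0289 + 0.0009 + 0.0289 + 0.3721 = 0.4312
O = 0.1224 / √(0.3360 × 0.4312) = 0.1224 / 0.38064 = 0.3216

0.32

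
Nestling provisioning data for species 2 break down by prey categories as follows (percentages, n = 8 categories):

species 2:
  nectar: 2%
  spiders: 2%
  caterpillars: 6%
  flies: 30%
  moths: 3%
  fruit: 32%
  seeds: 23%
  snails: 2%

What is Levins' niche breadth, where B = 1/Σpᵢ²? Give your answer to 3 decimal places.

3.984

Convert percentages to proportions (divide by 100).
Σpᵢ² = 0.02² + 0.02² + 0.06² + 0.30² + 0.03² + 0.32² + 0.23² + 0.02² = 0.0004 + 0.0004 + 0.0036 + 0.0900 + 0.0009 + 0.1024 + 0.0529 + 0.0004 = 0.2510
B = 1 / 0.2510 = 3.98406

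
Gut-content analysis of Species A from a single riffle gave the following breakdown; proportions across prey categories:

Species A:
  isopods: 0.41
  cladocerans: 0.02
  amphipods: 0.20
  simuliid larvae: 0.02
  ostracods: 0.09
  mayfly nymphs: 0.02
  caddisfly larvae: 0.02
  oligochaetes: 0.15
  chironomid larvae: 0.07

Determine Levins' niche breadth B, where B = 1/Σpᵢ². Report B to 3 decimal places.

Σpᵢ² = 0.41² + 0.02² + 0.20² + 0.02² + 0.09² + 0.02² + 0.02² + 0.15² + 0.07² = 0.1681 + 0.0004 + 0.0400 + 0.0004 + 0.0081 + 0.0004 + 0.0004 + 0.0225 + 0.0049 = 0.2452
B = 1 / 0.2452 = 4.07830

4.078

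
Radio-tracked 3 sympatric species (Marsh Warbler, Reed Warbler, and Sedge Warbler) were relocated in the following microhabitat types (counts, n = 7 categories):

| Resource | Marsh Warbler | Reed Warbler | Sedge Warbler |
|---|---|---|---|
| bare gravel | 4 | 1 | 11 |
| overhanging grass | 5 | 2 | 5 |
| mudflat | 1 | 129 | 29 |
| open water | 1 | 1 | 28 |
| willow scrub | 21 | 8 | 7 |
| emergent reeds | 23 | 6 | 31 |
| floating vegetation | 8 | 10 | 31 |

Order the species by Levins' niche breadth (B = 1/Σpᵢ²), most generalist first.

Sedge Warbler > Marsh Warbler > Reed Warbler

Proportions for Marsh Warbler (n=63): 4/63=0.0635, 5/63=0.0794, 1/63=0.0159, 1/63=0.0159, 21/63=0.3333, 23/63=0.3651, 8/63=0.1270
Proportions for Reed Warbler (n=157): 1/157=0.0064, 2/157=0.0127, 129/157=0.8217, 1/157=0.0064, 8/157=0.0510, 6/157=0.0382, 10/157=0.0637
Proportions for Sedge Warbler (n=142): 11/142=0.0775, 5/142=0.0352, 29/142=0.2042, 28/142=0.1972, 7/142=0.0493, 31/142=0.2183, 31/142=0.2183
Σp_Marsᵢ² = 0.0635² + 0.0794² + 0.0159² + 0.0159² + 0.3333² + 0.3651² + 0.1270² = 0.004032 + 0.006304 + 0.000253 + 0.000253 + 0.111089 + 0.133298 + 0.016129 = 0.271358
B_Mars = 1 / 0.271358 = 3.6852
Σp_Reedᵢ² = 0.0064² + 0.0127² + 0.8217² + 0.0064² + 0.0510² + 0.0382² + 0.0637² = 0.000041 + 0.000161 + 0.675191 + 0.000041 + 0.002601 + 0.001459 + 0.004058 = 0.683552
B_Reed = 1 / 0.683552 = 1.4629
Σp_Sedgᵢ² = 0.0775² + 0.0352² + 0.2042² + 0.1972² + 0.0493² + 0.2183² + 0.2183² = 0.006006 + 0.001239 + 0.041698 + 0.038888 + 0.002430 + 0.047655 + 0.047655 = 0.185571
B_Sedg = 1 / 0.185571 = 5.3888
Ranking by B (broadest → narrowest): Sedge Warbler (5.39) > Marsh Warbler (3.69) > Reed Warbler (1.46)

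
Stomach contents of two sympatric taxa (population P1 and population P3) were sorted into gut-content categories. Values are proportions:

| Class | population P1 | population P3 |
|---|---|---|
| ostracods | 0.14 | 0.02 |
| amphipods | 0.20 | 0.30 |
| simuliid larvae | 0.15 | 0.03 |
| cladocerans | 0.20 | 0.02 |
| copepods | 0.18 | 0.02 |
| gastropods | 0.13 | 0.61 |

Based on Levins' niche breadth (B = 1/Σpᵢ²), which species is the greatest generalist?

Σp_P1ᵢ² = 0.14² + 0.20² + 0.15² + 0.20² + 0.18² + 0.13² = 0.0196 + 0.0400 + 0.0225 + 0.0400 + 0.0324 + 0.0169 = 0.1714
B_P1 = 1 / 0.1714 = 5.8343
Σp_P3ᵢ² = 0.02² + 0.30² + 0.03² + 0.02² + 0.02² + 0.61² = 0.0004 + 0.0900 + 0.0009 + 0.0004 + 0.0004 + 0.3721 = 0.4642
B_P3 = 1 / 0.4642 = 2.1542
Highest B → broadest niche (most generalist): population P1 (B = 5.83).

population P1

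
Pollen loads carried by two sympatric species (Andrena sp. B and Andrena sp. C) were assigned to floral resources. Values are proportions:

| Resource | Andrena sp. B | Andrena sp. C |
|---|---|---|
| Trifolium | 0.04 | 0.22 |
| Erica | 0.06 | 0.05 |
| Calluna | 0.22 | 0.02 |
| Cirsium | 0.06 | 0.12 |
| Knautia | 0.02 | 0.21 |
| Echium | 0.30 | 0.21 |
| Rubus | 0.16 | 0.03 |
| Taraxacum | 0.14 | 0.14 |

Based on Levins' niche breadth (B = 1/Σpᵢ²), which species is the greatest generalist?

Σp_Bᵢ² = 0.04² + 0.06² + 0.22² + 0.06² + 0.02² + 0.30² + 0.16² + 0.14² = 0.0016 + 0.0036 + 0.0484 + 0.0036 + 0.0004 + 0.0900 + 0.0256 + 0.0196 = 0.1928
B_B = 1 / 0.1928 = 5.1867
Σp_Cᵢ² = 0.22² + 0.05² + 0.02² + 0.12² + 0.21² + 0.21² + 0.03² + 0.14² = 0.0484 + 0.0025 + 0.0004 + 0.0144 + 0.0441 + 0.0441 + 0.0009 + 0.0196 = 0.1744
B_C = 1 / 0.1744 = 5.7339
Highest B → broadest niche (most generalist): Andrena sp. C (B = 5.73).

Andrena sp. C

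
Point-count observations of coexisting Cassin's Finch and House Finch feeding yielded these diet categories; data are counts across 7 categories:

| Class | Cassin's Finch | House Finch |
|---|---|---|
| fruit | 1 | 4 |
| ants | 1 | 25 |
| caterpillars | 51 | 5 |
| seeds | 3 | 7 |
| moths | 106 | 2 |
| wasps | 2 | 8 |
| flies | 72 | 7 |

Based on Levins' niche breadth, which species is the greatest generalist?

Proportions for Cassin's Finch (n=236): 1/236=0.0042, 1/236=0.0042, 51/236=0.2161, 3/236=0.0127, 106/236=0.4492, 2/236=0.0085, 72/236=0.3051
Proportions for House Finch (n=58): 4/58=0.0690, 25/58=0.4310, 5/58=0.0862, 7/58=0.1207, 2/58=0.0345, 8/58=0.1379, 7/58=0.1207
Σp_Cassᵢ² = 0.0042² + 0.0042² + 0.2161² + 0.0127² + 0.4492² + 0.0085² + 0.3051² = 0.000018 + 0.000018 + 0.046699 + 0.000161 + 0.201781 + 0.000072 + 0.093086 = 0.341835
B_Cass = 1 / 0.341835 = 2.9254
Σp_Housᵢ² = 0.0690² + 0.4310² + 0.0862² + 0.1207² + 0.0345² + 0.1379² + 0.1207² = 0.004761 + 0.185761 + 0.007430 + 0.014568 + 0.001190 + 0.019016 + 0.014568 = 0.247294
B_Hous = 1 / 0.247294 = 4.0438
Highest B → broadest niche (most generalist): House Finch (B = 4.04).

House Finch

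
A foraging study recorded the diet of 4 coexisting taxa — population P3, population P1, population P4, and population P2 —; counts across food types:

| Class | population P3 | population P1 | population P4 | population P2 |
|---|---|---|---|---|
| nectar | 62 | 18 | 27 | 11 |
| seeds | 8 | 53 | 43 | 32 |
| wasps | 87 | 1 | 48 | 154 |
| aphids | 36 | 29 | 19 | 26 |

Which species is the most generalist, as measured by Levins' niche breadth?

Proportions for population P3 (n=193): 62/193=0.3212, 8/193=0.0415, 87/193=0.4508, 36/193=0.1865
Proportions for population P1 (n=101): 18/101=0.1782, 53/101=0.5248, 1/101=0.0099, 29/101=0.2871
Proportions for population P4 (n=137): 27/137=0.1971, 43/137=0.3139, 48/137=0.3504, 19/137=0.1387
Proportions for population P2 (n=223): 11/223=0.0493, 32/223=0.1435, 154/223=0.6906, 26/223=0.1166
Σp_P3ᵢ² = 0.3212² + 0.0415² + 0.4508² + 0.1865² = 0.103169 + 0.001722 + 0.203221 + 0.034782 = 0.342894
B_P3 = 1 / 0.342894 = 2.9164
Σp_P1ᵢ² = 0.1782² + 0.5248² + 0.0099² + 0.2871² = 0.031755 + 0.275415 + 0.000098 + 0.082426 = 0.389694
B_P1 = 1 / 0.389694 = 2.5661
Σp_P4ᵢ² = 0.1971² + 0.3139² + 0.3504² + 0.1387² = 0.038848 + 0.098533 + 0.122780 + 0.019238 = 0.279399
B_P4 = 1 / 0.279399 = 3.5791
Σp_P2ᵢ² = 0.0493² + 0.1435² + 0.6906² + 0.1166² = 0.002430 + 0.020592 + 0.476928 + 0.013596 = 0.513546
B_P2 = 1 / 0.513546 = 1.9472
Highest B → broadest niche (most generalist): population P4 (B = 3.58).

population P4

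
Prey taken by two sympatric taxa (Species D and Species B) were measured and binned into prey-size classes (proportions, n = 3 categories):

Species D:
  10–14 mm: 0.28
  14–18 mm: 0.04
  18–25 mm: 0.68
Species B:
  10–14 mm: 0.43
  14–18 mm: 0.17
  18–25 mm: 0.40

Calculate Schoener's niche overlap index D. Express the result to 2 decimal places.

Σ|p₁ᵢ − p₂ᵢ| = 0.15 + 0.13 + 0.28 = 0.56
D = 1 − ½ × 0.56 = 1 − 0.280 = 0.7200

0.72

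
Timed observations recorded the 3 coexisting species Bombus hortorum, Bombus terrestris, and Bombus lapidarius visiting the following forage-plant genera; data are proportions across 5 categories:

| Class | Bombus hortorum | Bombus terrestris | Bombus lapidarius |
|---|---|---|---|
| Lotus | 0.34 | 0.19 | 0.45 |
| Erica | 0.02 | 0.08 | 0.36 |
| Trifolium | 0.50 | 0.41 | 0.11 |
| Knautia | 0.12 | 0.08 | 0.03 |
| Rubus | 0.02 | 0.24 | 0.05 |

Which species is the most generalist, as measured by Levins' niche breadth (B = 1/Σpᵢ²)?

Bombus terrestris

Σp_hortᵢ² = 0.34² + 0.02² + 0.50² + 0.12² + 0.02² = 0.1156 + 0.0004 + 0.2500 + 0.0144 + 0.0004 = 0.3808
B_hort = 1 / 0.3808 = 2.6261
Σp_terrᵢ² = 0.19² + 0.08² + 0.41² + 0.08² + 0.24² = 0.0361 + 0.0064 + 0.1681 + 0.0064 + 0.0576 = 0.2746
B_terr = 1 / 0.2746 = 3.6417
Σp_lapiᵢ² = 0.45² + 0.36² + 0.11² + 0.03² + 0.05² = 0.2025 + 0.1296 + 0.0121 + 0.0009 + 0.0025 = 0.3476
B_lapi = 1 / 0.3476 = 2.8769
Highest B → broadest niche (most generalist): Bombus terrestris (B = 3.64).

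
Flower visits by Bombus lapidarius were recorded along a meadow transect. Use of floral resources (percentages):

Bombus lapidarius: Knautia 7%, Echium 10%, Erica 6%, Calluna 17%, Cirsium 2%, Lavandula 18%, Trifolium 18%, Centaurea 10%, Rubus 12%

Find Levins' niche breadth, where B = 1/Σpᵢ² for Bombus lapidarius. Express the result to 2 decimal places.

Convert percentages to proportions (divide by 100).
Σpᵢ² = 0.07² + 0.10² + 0.06² + 0.17² + 0.02² + 0.18² + 0.18² + 0.10² + 0.12² = 0.0049 + 0.0100 + 0.0036 + 0.0289 + 0.0004 + 0.0324 + 0.0324 + 0.0100 + 0.0144 = 0.1370
B = 1 / 0.1370 = 7.2993

7.30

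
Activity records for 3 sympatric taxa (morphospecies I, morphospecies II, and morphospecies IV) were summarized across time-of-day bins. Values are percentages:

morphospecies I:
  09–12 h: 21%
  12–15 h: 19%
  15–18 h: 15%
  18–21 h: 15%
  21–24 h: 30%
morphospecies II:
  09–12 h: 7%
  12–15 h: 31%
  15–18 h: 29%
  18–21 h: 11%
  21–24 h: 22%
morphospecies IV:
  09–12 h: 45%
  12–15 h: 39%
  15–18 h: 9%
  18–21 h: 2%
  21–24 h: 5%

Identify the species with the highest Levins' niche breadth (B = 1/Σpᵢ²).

Convert percentages to proportions (divide by 100).
Σp_Iᵢ² = 0.21² + 0.19² + 0.15² + 0.15² + 0.30² = 0.0441 + 0.0361 + 0.0225 + 0.0225 + 0.0900 = 0.2152
B_I = 1 / 0.2152 = 4.6468
Σp_IIᵢ² = 0.07² + 0.31² + 0.29² + 0.11² + 0.22² = 0.0049 + 0.0961 + 0.0841 + 0.0121 + 0.0484 = 0.2456
B_II = 1 / 0.2456 = 4.0717
Σp_IVᵢ² = 0.45² + 0.39² + 0.09² + 0.02² + 0.05² = 0.2025 + 0.1521 + 0.0081 + 0.0004 + 0.0025 = 0.3656
B_IV = 1 / 0.3656 = 2.7352
Highest B → broadest niche (most generalist): morphospecies I (B = 4.65).

morphospecies I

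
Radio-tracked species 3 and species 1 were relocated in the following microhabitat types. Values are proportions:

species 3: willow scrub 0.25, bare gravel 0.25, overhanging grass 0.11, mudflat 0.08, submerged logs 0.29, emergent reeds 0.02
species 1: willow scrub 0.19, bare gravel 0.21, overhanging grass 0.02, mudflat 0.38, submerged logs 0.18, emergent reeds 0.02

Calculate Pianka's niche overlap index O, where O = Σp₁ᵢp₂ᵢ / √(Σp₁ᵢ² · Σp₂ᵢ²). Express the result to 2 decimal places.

0.76

Σ p₁ᵢp₂ᵢ = 0.0475 + 0.0525 + 0.0022 + 0.0304 + 0.0522 + 0.0004 = 0.1852
Σp_1ᵢ² = 0.25² + 0.25² + 0.11² + 0.08² + 0.29² + 0.02² = 0.0625 + 0.0625 + 0.0121 + 0.0064 + 0.0841 + 0.0004 = 0.2280
Σp_2ᵢ² = 0.19² + 0.21² + 0.02² + 0.38² + 0.18² + 0.02² = 0.0361 + 0.0441 + 0.0004 + 0.1444 + 0.0324 + 0.0004 = 0.2578
O = 0.1852 / √(0.2280 × 0.2578) = 0.1852 / 0.24244 = 0.7639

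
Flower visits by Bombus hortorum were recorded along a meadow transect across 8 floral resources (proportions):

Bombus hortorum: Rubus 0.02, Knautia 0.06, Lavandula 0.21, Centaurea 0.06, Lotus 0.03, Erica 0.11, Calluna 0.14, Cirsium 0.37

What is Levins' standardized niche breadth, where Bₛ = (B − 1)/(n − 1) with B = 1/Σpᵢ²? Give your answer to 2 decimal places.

0.50

Σpᵢ² = 0.02² + 0.06² + 0.21² + 0.06² + 0.03² + 0.11² + 0.14² + 0.37² = 0.0004 + 0.0036 + 0.0441 + 0.0036 + 0.0009 + 0.0121 + 0.0196 + 0.1369 = 0.2212
B = 1 / 0.2212 = 4.5208
Bₛ = (B − 1)/(n − 1) = (4.5208 − 1)/(8 − 1) = 3.5208/7 = 0.5030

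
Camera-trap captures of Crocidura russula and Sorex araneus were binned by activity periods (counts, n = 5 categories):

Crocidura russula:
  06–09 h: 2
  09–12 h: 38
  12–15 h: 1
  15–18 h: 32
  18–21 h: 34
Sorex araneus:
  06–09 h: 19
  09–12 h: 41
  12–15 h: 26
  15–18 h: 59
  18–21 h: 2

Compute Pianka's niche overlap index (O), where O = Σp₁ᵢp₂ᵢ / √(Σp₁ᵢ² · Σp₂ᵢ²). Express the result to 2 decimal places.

0.75

Proportions for Crocidura russula (n=107): 2/107=0.0187, 38/107=0.3551, 1/107=0.0093, 32/107=0.2991, 34/107=0.3178
Proportions for Sorex araneus (n=147): 19/147=0.1293, 41/147=0.2789, 26/147=0.1769, 59/147=0.4014, 2/147=0.0136
Σ p₁ᵢp₂ᵢ = 0.002418 + 0.099037 + 0.001645 + 0.120059 + 0.004322 = 0.227481
Σp_1ᵢ² = 0.0187² + 0.3551² + 0.0093² + 0.2991² + 0.3178² = 0.000350 + 0.126096 + 0.000086 + 0.089461 + 0.100997 = 0.316990
Σp_2ᵢ² = 0.1293² + 0.2789² + 0.1769² + 0.4014² + 0.0136² = 0.016718 + 0.077785 + 0.031294 + 0.161122 + 0.000185 = 0.287104
O = 0.227481 / √(0.316990 × 0.287104) = 0.227481 / 0.3016771 = 0.7541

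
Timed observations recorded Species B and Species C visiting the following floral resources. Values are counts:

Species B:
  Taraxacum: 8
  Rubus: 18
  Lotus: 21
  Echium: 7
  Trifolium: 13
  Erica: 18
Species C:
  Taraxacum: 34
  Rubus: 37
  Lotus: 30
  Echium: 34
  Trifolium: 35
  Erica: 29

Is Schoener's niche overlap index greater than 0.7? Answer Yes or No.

Proportions for Species B (n=85): 8/85=0.0941, 18/85=0.2118, 21/85=0.2471, 7/85=0.0824, 13/85=0.1529, 18/85=0.2118
Proportions for Species C (n=199): 34/199=0.1709, 37/199=0.1859, 30/199=0.1508, 34/199=0.1709, 35/199=0.1759, 29/199=0.1457
Σ|p₁ᵢ − p₂ᵢ| = 0.0768 + 0.0259 + 0.0963 + 0.0885 + 0.0230 + 0.0661 = 0.3766
D = 1 − ½ × 0.3766 = 1 − 0.18830 = 0.81170
D = 0.81170 > 0.7 → Yes.

Yes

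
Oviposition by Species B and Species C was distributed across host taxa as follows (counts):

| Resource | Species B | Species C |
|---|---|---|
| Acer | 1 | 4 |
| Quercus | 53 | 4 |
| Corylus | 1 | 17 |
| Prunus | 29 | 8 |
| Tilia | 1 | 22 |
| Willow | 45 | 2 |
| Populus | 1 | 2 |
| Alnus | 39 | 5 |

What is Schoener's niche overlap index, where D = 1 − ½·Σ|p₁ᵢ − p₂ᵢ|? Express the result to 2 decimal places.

0.32

Proportions for Species B (n=170): 1/170=0.0059, 53/170=0.3118, 1/170=0.0059, 29/170=0.1706, 1/170=0.0059, 45/170=0.2647, 1/170=0.0059, 39/170=0.2294
Proportions for Species C (n=64): 4/64=0.0625, 4/64=0.0625, 17/64=0.2656, 8/64=0.1250, 22/64=0.3438, 2/64=0.0313, 2/64=0.0313, 5/64=0.0781
Σ|p₁ᵢ − p₂ᵢ| = 0.0566 + 0.2493 + 0.2597 + 0.0456 + 0.3379 + 0.2334 + 0.0254 + 0.1513 = 1.3592
D = 1 − ½ × 1.3592 = 1 − 0.67960 = 0.32040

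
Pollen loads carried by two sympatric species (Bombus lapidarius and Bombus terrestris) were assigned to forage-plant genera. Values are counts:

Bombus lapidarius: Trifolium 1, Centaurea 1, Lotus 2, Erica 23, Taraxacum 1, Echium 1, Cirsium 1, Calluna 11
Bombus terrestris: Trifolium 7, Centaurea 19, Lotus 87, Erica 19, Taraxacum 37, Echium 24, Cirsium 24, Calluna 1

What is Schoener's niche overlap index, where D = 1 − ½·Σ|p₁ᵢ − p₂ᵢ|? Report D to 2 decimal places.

0.26

Proportions for Bombus lapidarius (n=41): 1/41=0.0244, 1/41=0.0244, 2/41=0.0488, 23/41=0.5610, 1/41=0.0244, 1/41=0.0244, 1/41=0.0244, 11/41=0.2683
Proportions for Bombus terrestris (n=218): 7/218=0.0321, 19/218=0.0872, 87/218=0.3991, 19/218=0.0872, 37/218=0.1697, 24/218=0.1101, 24/218=0.1101, 1/218=0.0046
Σ|p₁ᵢ − p₂ᵢ| = 0.0077 + 0.0628 + 0.3503 + 0.4738 + 0.1453 + 0.0857 + 0.0857 + 0.2637 = 1.4750
D = 1 − ½ × 1.4750 = 1 − 0.73750 = 0.26250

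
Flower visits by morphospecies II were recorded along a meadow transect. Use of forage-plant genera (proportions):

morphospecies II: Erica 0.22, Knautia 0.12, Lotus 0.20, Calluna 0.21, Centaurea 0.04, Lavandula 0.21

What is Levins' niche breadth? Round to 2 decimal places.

Σpᵢ² = 0.22² + 0.12² + 0.20² + 0.21² + 0.04² + 0.21² = 0.0484 + 0.0144 + 0.0400 + 0.0441 + 0.0016 + 0.0441 = 0.1926
B = 1 / 0.1926 = 5.1921

5.19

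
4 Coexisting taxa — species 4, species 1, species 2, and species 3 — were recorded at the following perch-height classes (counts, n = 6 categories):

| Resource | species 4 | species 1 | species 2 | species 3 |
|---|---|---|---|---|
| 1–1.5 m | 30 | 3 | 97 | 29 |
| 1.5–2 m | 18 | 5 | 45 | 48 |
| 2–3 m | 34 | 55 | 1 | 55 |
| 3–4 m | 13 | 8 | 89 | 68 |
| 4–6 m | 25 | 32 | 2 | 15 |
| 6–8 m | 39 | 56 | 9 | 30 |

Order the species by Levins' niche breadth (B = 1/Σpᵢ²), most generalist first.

species 4 > species 3 > species 1 > species 2

Proportions for species 4 (n=159): 30/159=0.1887, 18/159=0.1132, 34/159=0.2138, 13/159=0.0818, 25/159=0.1572, 39/159=0.2453
Proportions for species 1 (n=159): 3/159=0.0189, 5/159=0.0314, 55/159=0.3459, 8/159=0.0503, 32/159=0.2013, 56/159=0.3522
Proportions for species 2 (n=243): 97/243=0.3992, 45/243=0.1852, 1/243=0.0041, 89/243=0.3663, 2/243=0.0082, 9/243=0.0370
Proportions for species 3 (n=245): 29/245=0.1184, 48/245=0.1959, 55/245=0.2245, 68/245=0.2776, 15/245=0.0612, 30/245=0.1224
Σp_4ᵢ² = 0.1887² + 0.1132² + 0.2138² + 0.0818² + 0.1572² + 0.2453² = 0.035608 + 0.012814 + 0.045710 + 0.006691 + 0.024712 + 0.060172 = 0.185707
B_4 = 1 / 0.185707 = 5.3848
Σp_1ᵢ² = 0.0189² + 0.0314² + 0.3459² + 0.0503² + 0.2013² + 0.3522² = 0.000357 + 0.000986 + 0.119647 + 0.002530 + 0.040522 + 0.124045 = 0.288087
B_1 = 1 / 0.288087 = 3.4712
Σp_2ᵢ² = 0.3992² + 0.1852² + 0.0041² + 0.3663² + 0.0082² + 0.0370² = 0.159361 + 0.034299 + 0.000017 + 0.134176 + 0.000067 + 0.001369 = 0.329289
B_2 = 1 / 0.329289 = 3.0368
Σp_3ᵢ² = 0.1184² + 0.1959² + 0.2245² + 0.2776² + 0.0612² + 0.1224² = 0.014019 + 0.038377 + 0.050400 + 0.077062 + 0.003745 + 0.014982 = 0.198585
B_3 = 1 / 0.198585 = 5.0356
Ranking by B (broadest → narrowest): species 4 (5.38) > species 3 (5.04) > species 1 (3.47) > species 2 (3.04)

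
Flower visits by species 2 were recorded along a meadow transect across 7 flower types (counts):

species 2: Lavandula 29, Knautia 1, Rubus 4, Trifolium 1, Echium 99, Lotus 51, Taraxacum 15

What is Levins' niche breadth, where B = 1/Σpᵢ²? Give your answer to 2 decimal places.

Proportions for species 2 (n=200): 29/200=0.1450, 1/200=0.0050, 4/200=0.0200, 1/200=0.0050, 99/200=0.4950, 51/200=0.2550, 15/200=0.0750
Σpᵢ² = 0.1450² + 0.0050² + 0.0200² + 0.0050² + 0.4950² + 0.2550² + 0.0750² = 0.021025 + 0.000025 + 0.000400 + 0.000025 + 0.245025 + 0.065025 + 0.005625 = 0.337150
B = 1 / 0.337150 = 2.9660

2.97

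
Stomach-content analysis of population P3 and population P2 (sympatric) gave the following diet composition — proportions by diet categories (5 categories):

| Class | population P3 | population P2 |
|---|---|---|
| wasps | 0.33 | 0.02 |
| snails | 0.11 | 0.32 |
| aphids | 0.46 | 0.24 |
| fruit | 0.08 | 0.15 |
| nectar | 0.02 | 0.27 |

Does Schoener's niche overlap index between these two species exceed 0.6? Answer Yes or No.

No

Σ|p₁ᵢ − p₂ᵢ| = 0.31 + 0.21 + 0.22 + 0.07 + 0.25 = 1.06
D = 1 − ½ × 1.06 = 1 − 0.530 = 0.4700
D = 0.4700 < 0.6 → No.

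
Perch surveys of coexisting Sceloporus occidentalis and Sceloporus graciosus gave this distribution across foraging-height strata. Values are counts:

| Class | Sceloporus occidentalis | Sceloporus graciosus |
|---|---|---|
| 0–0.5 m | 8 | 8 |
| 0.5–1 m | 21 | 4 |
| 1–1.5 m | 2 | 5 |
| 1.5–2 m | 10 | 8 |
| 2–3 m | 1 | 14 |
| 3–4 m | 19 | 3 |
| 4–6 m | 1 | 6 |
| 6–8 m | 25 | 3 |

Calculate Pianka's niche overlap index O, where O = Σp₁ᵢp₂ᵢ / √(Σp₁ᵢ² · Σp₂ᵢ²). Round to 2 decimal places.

Proportions for Sceloporus occidentalis (n=87): 8/87=0.0920, 21/87=0.2414, 2/87=0.0230, 10/87=0.1149, 1/87=0.0115, 19/87=0.2184, 1/87=0.0115, 25/87=0.2874
Proportions for Sceloporus graciosus (n=51): 8/51=0.1569, 4/51=0.0784, 5/51=0.0980, 8/51=0.1569, 14/51=0.2745, 3/51=0.0588, 6/51=0.1176, 3/51=0.0588
Σ p₁ᵢp₂ᵢ = 0.014435 + 0.018926 + 0.002254 + 0.018028 + 0.003157 + 0.012842 + 0.001352 + 0.016899 = 0.087893
Σp_1ᵢ² = 0.0920² + 0.2414² + 0.0230² + 0.1149² + 0.0115² + 0.2184² + 0.0115² + 0.2874² = 0.008464 + 0.058274 + 0.000529 + 0.013202 + 0.000132 + 0.047699 + 0.000132 + 0.082599 = 0.211031
Σp_2ᵢ² = 0.1569² + 0.0784² + 0.0980² + 0.1569² + 0.2745² + 0.0588² + 0.1176² + 0.0588² = 0.024618 + 0.006147 + 0.009604 + 0.024618 + 0.075350 + 0.003457 + 0.013830 + 0.003457 = 0.161081
O = 0.087893 / √(0.211031 × 0.161081) = 0.087893 / 0.1843721 = 0.4767

0.48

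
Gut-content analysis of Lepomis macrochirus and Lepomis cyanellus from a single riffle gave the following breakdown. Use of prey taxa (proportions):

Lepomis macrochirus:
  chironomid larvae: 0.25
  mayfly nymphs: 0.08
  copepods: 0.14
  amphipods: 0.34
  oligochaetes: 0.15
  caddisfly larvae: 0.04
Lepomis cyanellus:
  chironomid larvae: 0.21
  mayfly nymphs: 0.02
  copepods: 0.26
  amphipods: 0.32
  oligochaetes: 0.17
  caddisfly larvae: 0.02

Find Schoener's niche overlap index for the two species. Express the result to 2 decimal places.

Σ|p₁ᵢ − p₂ᵢ| = 0.04 + 0.06 + 0.12 + 0.02 + 0.02 + 0.02 = 0.28
D = 1 − ½ × 0.28 = 1 − 0.140 = 0.8600

0.86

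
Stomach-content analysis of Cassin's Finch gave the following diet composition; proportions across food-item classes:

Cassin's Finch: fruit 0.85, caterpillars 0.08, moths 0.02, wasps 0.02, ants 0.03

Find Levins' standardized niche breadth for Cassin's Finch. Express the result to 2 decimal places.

0.09

Σpᵢ² = 0.85² + 0.08² + 0.02² + 0.02² + 0.03² = 0.7225 + 0.0064 + 0.0004 + 0.0004 + 0.0009 = 0.7306
B = 1 / 0.7306 = 1.3687
Bₛ = (B − 1)/(n − 1) = (1.3687 − 1)/(5 − 1) = 0.3687/4 = 0.0922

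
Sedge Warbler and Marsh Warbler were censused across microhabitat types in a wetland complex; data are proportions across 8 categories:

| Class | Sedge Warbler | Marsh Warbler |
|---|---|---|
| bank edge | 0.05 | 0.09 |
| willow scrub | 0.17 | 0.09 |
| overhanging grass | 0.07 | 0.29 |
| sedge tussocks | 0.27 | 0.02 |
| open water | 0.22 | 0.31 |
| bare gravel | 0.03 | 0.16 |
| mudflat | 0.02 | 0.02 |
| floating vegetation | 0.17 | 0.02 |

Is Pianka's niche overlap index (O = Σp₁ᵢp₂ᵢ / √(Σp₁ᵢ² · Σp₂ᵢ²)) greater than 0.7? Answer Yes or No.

Σ p₁ᵢp₂ᵢ = 0.0045 + 0.0153 + 0.0203 + 0.0054 + 0.0682 + 0.0048 + 0.0004 + 0.0034 = 0.1223
Σp_1ᵢ² = 0.05² + 0.17² + 0.07² + 0.27² + 0.22² + 0.03² + 0.02² + 0.17² = 0.0025 + 0.0289 + 0.0049 + 0.0729 + 0.0484 + 0.0009 + 0.0004 + 0.0289 = 0.1878
Σp_2ᵢ² = 0.09² + 0.09² + 0.29² + 0.02² + 0.31² + 0.16² + 0.02² + 0.02² = 0.0081 + 0.0081 + 0.0841 + 0.0004 + 0.0961 + 0.0256 + 0.0004 + 0.0004 = 0.2232
O = 0.1223 / √(0.1878 × 0.2232) = 0.1223 / 0.20474 = 0.5973
O = 0.5973 < 0.7 → No.

No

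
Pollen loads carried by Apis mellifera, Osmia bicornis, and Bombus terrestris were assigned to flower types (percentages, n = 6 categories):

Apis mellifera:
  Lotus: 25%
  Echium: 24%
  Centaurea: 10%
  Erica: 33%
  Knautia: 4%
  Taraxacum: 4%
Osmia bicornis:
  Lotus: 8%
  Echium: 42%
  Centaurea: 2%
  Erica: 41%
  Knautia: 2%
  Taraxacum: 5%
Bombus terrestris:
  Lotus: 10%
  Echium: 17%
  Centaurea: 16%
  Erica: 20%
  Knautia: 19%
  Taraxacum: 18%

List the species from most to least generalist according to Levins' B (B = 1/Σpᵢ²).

Convert percentages to proportions (divide by 100).
Σp_mellᵢ² = 0.25² + 0.24² + 0.10² + 0.33² + 0.04² + 0.04² = 0.0625 + 0.0576 + 0.0100 + 0.1089 + 0.0016 + 0.0016 = 0.2422
B_mell = 1 / 0.2422 = 4.1288
Σp_bicoᵢ² = 0.08² + 0.42² + 0.02² + 0.41² + 0.02² + 0.05² = 0.0064 + 0.1764 + 0.0004 + 0.1681 + 0.0004 + 0.0025 = 0.3542
B_bico = 1 / 0.3542 = 2.8233
Σp_terrᵢ² = 0.10² + 0.17² + 0.16² + 0.20² + 0.19² + 0.18² = 0.0100 + 0.0289 + 0.0256 + 0.0400 + 0.0361 + 0.0324 = 0.1730
B_terr = 1 / 0.1730 = 5.7803
Ranking by B (broadest → narrowest): Bombus terrestris (5.78) > Apis mellifera (4.13) > Osmia bicornis (2.82)

Bombus terrestris > Apis mellifera > Osmia bicornis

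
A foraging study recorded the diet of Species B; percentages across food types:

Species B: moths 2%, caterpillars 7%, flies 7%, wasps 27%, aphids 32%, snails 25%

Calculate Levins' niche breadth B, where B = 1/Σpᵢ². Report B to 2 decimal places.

Convert percentages to proportions (divide by 100).
Σpᵢ² = 0.02² + 0.07² + 0.07² + 0.27² + 0.32² + 0.25² = 0.0004 + 0.0049 + 0.0049 + 0.0729 + 0.1024 + 0.0625 = 0.2480
B = 1 / 0.2480 = 4.0323

4.03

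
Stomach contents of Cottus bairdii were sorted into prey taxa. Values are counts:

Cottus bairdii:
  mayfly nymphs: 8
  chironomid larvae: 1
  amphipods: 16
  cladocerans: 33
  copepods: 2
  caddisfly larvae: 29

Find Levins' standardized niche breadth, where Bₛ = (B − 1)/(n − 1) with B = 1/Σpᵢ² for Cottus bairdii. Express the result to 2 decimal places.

Proportions for Cottus bairdii (n=89): 8/89=0.0899, 1/89=0.0112, 16/89=0.1798, 33/89=0.3708, 2/89=0.0225, 29/89=0.3258
Σpᵢ² = 0.0899² + 0.0112² + 0.1798² + 0.3708² + 0.0225² + 0.3258² = 0.008082 + 0.000125 + 0.032328 + 0.137493 + 0.000506 + 0.106146 = 0.284680
B = 1 / 0.284680 = 3.5127
Bₛ = (B − 1)/(n − 1) = (3.5127 − 1)/(6 − 1) = 2.5127/5 = 0.5025

0.50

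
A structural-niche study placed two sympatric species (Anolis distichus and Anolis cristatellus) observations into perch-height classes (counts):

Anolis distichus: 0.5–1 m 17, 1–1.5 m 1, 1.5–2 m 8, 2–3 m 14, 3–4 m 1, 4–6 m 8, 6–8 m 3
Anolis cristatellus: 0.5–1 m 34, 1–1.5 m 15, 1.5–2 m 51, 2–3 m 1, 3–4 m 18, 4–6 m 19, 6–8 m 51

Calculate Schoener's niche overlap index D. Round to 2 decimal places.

Proportions for Anolis distichus (n=52): 17/52=0.3269, 1/52=0.0192, 8/52=0.1538, 14/52=0.2692, 1/52=0.0192, 8/52=0.1538, 3/52=0.0577
Proportions for Anolis cristatellus (n=189): 34/189=0.1799, 15/189=0.0794, 51/189=0.2698, 1/189=0.0053, 18/189=0.0952, 19/189=0.1005, 51/189=0.2698
Σ|p₁ᵢ − p₂ᵢ| = 0.1470 + 0.0602 + 0.1160 + 0.2639 + 0.0760 + 0.0533 + 0.2121 = 0.9285
D = 1 − ½ × 0.9285 = 1 − 0.46425 = 0.53575

0.54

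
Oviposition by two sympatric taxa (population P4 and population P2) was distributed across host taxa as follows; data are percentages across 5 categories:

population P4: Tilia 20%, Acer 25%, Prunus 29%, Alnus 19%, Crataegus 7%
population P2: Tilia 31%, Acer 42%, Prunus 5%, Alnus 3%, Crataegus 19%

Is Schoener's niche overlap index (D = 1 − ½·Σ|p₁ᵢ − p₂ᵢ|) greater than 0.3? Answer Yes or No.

Convert percentages to proportions (divide by 100).
Σ|p₁ᵢ − p₂ᵢ| = 0.11 + 0.17 + 0.24 + 0.16 + 0.12 = 0.80
D = 1 − ½ × 0.80 = 1 − 0.400 = 0.6000
D = 0.6000 > 0.3 → Yes.

Yes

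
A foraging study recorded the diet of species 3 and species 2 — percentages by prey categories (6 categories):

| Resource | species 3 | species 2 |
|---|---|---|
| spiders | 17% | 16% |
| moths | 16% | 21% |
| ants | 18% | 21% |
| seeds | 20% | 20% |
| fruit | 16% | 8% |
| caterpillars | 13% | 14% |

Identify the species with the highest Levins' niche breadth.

Convert percentages to proportions (divide by 100).
Σp_3ᵢ² = 0.17² + 0.16² + 0.18² + 0.20² + 0.16² + 0.13² = 0.0289 + 0.0256 + 0.0324 + 0.0400 + 0.0256 + 0.0169 = 0.1694
B_3 = 1 / 0.1694 = 5.9032
Σp_2ᵢ² = 0.16² + 0.21² + 0.21² + 0.20² + 0.08² + 0.14² = 0.0256 + 0.0441 + 0.0441 + 0.0400 + 0.0064 + 0.0196 = 0.1798
B_2 = 1 / 0.1798 = 5.5617
Highest B → broadest niche (most generalist): species 3 (B = 5.90).

species 3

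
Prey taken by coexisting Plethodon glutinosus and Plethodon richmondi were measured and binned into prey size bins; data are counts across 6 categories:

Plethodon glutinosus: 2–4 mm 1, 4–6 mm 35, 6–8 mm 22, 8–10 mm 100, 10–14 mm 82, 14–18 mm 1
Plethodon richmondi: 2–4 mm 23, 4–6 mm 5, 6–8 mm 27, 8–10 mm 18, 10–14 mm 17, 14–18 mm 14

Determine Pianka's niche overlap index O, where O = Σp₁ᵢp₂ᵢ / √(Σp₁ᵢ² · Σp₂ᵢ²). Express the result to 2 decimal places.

Proportions for Plethodon glutinosus (n=241): 1/241=0.0041, 35/241=0.1452, 22/241=0.0913, 100/241=0.4149, 82/241=0.3402, 1/241=0.0041
Proportions for Plethodon richmondi (n=104): 23/104=0.2212, 5/104=0.0481, 27/104=0.2596, 18/104=0.1731, 17/104=0.1635, 14/104=0.1346
Σ p₁ᵢp₂ᵢ = 0.000907 + 0.006984 + 0.023701 + 0.071819 + 0.055623 + 0.000552 = 0.159586
Σp_1ᵢ² = 0.0041² + 0.1452² + 0.0913² + 0.4149² + 0.3402² + 0.0041² = 0.000017 + 0.021083 + 0.008336 + 0.172142 + 0.115736 + 0.000017 = 0.317331
Σp_2ᵢ² = 0.2212² + 0.0481² + 0.2596² + 0.1731² + 0.1635² + 0.1346² = 0.048929 + 0.002314 + 0.067392 + 0.029964 + 0.026732 + 0.018117 = 0.193448
O = 0.159586 / √(0.317331 × 0.193448) = 0.159586 / 0.2477641 = 0.6441

0.64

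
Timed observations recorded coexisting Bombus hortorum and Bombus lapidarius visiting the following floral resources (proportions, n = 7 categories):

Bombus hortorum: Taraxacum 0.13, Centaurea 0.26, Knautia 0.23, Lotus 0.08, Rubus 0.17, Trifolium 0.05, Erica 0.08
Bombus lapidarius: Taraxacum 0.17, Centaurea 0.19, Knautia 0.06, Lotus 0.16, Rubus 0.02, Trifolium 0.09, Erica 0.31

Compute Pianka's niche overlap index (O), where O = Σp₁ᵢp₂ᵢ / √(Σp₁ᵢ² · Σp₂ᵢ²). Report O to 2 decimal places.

Σ p₁ᵢp₂ᵢ = 0.0221 + 0.0494 + 0.0138 + 0.0128 + 0.0034 + 0.0045 + 0.0248 = 0.1308
Σp_1ᵢ² = 0.13² + 0.26² + 0.23² + 0.08² + 0.17² + 0.05² + 0.08² = 0.0169 + 0.0676 + 0.0529 + 0.0064 + 0.0289 + 0.0025 + 0.0064 = 0.1816
Σp_2ᵢ² = 0.17² + 0.19² + 0.06² + 0.16² + 0.02² + 0.09² + 0.31² = 0.0289 + 0.0361 + 0.0036 + 0.0256 + 0.0004 + 0.0081 + 0.0961 = 0.1988
O = 0.1308 / √(0.1816 × 0.1988) = 0.1308 / 0.19001 = 0.6884

0.69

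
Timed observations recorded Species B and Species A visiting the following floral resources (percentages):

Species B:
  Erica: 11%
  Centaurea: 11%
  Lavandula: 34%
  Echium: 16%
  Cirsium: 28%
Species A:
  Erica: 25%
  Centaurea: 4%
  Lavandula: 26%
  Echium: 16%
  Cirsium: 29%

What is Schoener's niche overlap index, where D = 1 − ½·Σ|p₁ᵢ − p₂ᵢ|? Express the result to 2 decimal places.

Convert percentages to proportions (divide by 100).
Σ|p₁ᵢ − p₂ᵢ| = 0.14 + 0.07 + 0.08 + 0.00 + 0.01 = 0.30
D = 1 − ½ × 0.30 = 1 − 0.150 = 0.8500

0.85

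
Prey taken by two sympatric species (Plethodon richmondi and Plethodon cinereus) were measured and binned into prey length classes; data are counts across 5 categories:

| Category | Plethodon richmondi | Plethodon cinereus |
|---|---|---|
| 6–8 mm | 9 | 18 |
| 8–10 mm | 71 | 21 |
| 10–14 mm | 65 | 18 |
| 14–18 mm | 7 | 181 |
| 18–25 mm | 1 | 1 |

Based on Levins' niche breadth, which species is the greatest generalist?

Proportions for Plethodon richmondi (n=153): 9/153=0.0588, 71/153=0.4641, 65/153=0.4248, 7/153=0.0458, 1/153=0.0065
Proportions for Plethodon cinereus (n=239): 18/239=0.0753, 21/239=0.0879, 18/239=0.0753, 181/239=0.7573, 1/239=0.0042
Σp_richᵢ² = 0.0588² + 0.4641² + 0.4248² + 0.0458² + 0.0065² = 0.003457 + 0.215389 + 0.180455 + 0.002098 + 0.000042 = 0.401441
B_rich = 1 / 0.401441 = 2.4910
Σp_cineᵢ² = 0.0753² + 0.0879² + 0.0753² + 0.7573² + 0.0042² = 0.005670 + 0.007726 + 0.005670 + 0.573503 + 0.000018 = 0.592587
B_cine = 1 / 0.592587 = 1.6875
Highest B → broadest niche (most generalist): Plethodon richmondi (B = 2.49).

Plethodon richmondi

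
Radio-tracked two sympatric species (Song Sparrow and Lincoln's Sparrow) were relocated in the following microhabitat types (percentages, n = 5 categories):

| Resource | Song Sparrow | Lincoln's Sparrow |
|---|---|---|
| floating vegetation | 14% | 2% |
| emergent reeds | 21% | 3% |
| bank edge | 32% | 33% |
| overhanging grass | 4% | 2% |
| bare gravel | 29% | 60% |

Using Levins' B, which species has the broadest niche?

Song Sparrow

Convert percentages to proportions (divide by 100).
Σp_Songᵢ² = 0.14² + 0.21² + 0.32² + 0.04² + 0.29² = 0.0196 + 0.0441 + 0.1024 + 0.0016 + 0.0841 = 0.2518
B_Song = 1 / 0.2518 = 3.9714
Σp_Lincᵢ² = 0.02² + 0.03² + 0.33² + 0.02² + 0.60² = 0.0004 + 0.0009 + 0.1089 + 0.0004 + 0.3600 = 0.4706
B_Linc = 1 / 0.4706 = 2.1249
Highest B → broadest niche (most generalist): Song Sparrow (B = 3.97).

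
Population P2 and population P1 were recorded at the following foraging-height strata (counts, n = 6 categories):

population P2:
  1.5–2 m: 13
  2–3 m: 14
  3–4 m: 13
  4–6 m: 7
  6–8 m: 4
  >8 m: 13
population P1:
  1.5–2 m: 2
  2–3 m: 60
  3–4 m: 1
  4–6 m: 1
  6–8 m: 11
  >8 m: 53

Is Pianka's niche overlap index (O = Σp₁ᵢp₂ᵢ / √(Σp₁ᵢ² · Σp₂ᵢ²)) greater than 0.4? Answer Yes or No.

Proportions for population P2 (n=64): 13/64=0.2031, 14/64=0.2188, 13/64=0.2031, 7/64=0.1094, 4/64=0.0625, 13/64=0.2031
Proportions for population P1 (n=128): 2/128=0.0156, 60/128=0.4688, 1/128=0.0078, 1/128=0.0078, 11/128=0.0859, 53/128=0.4141
Σ p₁ᵢp₂ᵢ = 0.003168 + 0.102573 + 0.001584 + 0.000853 + 0.005369 + 0.084104 = 0.197651
Σp_1ᵢ² = 0.2031² + 0.2188² + 0.2031² + 0.1094² + 0.0625² + 0.2031² = 0.041250 + 0.047873 + 0.041250 + 0.011968 + 0.003906 + 0.041250 = 0.187497
Σp_2ᵢ² = 0.0156² + 0.4688² + 0.0078² + 0.0078² + 0.0859² + 0.4141² = 0.000243 + 0.219773 + 0.000061 + 0.000061 + 0.007379 + 0.171479 = 0.398996
O = 0.197651 / √(0.187497 × 0.398996) = 0.197651 / 0.2735152 = 0.7226
O = 0.7226 > 0.4 → Yes.

Yes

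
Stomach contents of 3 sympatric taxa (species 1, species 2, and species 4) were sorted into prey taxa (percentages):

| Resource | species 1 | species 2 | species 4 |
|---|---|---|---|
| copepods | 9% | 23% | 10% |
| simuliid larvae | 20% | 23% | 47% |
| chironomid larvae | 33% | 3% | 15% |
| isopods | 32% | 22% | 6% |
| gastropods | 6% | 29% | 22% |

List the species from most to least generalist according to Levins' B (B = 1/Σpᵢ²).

Convert percentages to proportions (divide by 100).
Σp_1ᵢ² = 0.09² + 0.20² + 0.33² + 0.32² + 0.06² = 0.0081 + 0.0400 + 0.1089 + 0.1024 + 0.0036 = 0.2630
B_1 = 1 / 0.2630 = 3.8023
Σp_2ᵢ² = 0.23² + 0.23² + 0.03² + 0.22² + 0.29² = 0.0529 + 0.0529 + 0.0009 + 0.0484 + 0.0841 = 0.2392
B_2 = 1 / 0.2392 = 4.1806
Σp_4ᵢ² = 0.10² + 0.47² + 0.15² + 0.06² + 0.22² = 0.0100 + 0.2209 + 0.0225 + 0.0036 + 0.0484 = 0.3054
B_4 = 1 / 0.3054 = 3.2744
Ranking by B (broadest → narrowest): species 2 (4.18) > species 1 (3.80) > species 4 (3.27)

species 2 > species 1 > species 4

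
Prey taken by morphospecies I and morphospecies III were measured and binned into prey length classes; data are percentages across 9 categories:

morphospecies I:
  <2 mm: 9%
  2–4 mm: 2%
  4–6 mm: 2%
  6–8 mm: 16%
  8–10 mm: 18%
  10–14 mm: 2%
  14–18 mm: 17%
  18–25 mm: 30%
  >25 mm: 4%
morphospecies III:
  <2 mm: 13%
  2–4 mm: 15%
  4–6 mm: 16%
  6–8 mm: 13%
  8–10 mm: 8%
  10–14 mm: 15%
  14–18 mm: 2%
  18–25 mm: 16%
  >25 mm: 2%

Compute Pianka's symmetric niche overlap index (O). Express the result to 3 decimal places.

Convert percentages to proportions (divide by 100).
Σ p₁ᵢp₂ᵢ = 0.0117 + 0.0030 + 0.0032 + 0.0208 + 0.0144 + 0.0030 + 0.0034 + 0.0480 + 0.0008 = 0.1083
Σp_1ᵢ² = 0.09² + 0.02² + 0.02² + 0.16² + 0.18² + 0.02² + 0.17² + 0.30² + 0.04² = 0.0081 + 0.0004 + 0.0004 + 0.0256 + 0.0324 + 0.0004 + 0.0289 + 0.0900 + 0.0016 = 0.1878
Σp_2ᵢ² = 0.13² + 0.15² + 0.16² + 0.13² + 0.08² + 0.15² + 0.02² + 0.16² + 0.02² = 0.0169 + 0.0225 + 0.0256 + 0.0169 + 0.0064 + 0.0225 + 0.0004 + 0.0256 + 0.0004 = 0.1372
O = 0.1083 / √(0.1878 × 0.1372) = 0.1083 / 0.160518 = 0.67469

0.675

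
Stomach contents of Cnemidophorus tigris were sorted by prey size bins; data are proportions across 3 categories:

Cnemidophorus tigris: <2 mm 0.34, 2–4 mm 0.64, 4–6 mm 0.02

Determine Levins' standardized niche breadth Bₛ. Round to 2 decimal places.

0.45

Σpᵢ² = 0.34² + 0.64² + 0.02² = 0.1156 + 0.4096 + 0.0004 = 0.5256
B = 1 / 0.5256 = 1.9026
Bₛ = (B − 1)/(n − 1) = (1.9026 − 1)/(3 − 1) = 0.9026/2 = 0.4513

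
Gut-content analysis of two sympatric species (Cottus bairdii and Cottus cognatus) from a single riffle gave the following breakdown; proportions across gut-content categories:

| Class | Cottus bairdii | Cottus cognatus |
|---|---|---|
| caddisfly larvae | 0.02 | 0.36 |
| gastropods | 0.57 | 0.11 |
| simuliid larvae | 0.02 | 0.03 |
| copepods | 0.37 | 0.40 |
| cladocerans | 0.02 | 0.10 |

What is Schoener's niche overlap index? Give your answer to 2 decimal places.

0.54

Σ|p₁ᵢ − p₂ᵢ| = 0.34 + 0.46 + 0.01 + 0.03 + 0.08 = 0.92
D = 1 − ½ × 0.92 = 1 − 0.460 = 0.5400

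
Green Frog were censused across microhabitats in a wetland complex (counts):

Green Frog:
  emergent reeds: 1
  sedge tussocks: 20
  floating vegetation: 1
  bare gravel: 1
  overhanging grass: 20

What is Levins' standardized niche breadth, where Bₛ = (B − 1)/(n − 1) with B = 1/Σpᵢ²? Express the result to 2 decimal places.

Proportions for Green Frog (n=43): 1/43=0.0233, 20/43=0.4651, 1/43=0.0233, 1/43=0.0233, 20/43=0.4651
Σpᵢ² = 0.0233² + 0.4651² + 0.0233² + 0.0233² + 0.4651² = 0.000543 + 0.216318 + 0.000543 + 0.000543 + 0.216318 = 0.434265
B = 1 / 0.434265 = 2.3027
Bₛ = (B − 1)/(n − 1) = (2.3027 − 1)/(5 − 1) = 1.3027/4 = 0.3257

0.33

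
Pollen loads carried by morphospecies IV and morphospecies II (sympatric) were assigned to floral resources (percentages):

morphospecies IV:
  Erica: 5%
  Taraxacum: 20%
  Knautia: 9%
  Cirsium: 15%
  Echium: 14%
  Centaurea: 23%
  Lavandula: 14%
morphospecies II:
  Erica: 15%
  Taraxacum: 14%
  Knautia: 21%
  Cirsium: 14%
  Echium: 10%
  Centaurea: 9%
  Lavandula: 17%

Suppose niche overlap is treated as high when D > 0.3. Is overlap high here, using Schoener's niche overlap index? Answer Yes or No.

Convert percentages to proportions (divide by 100).
Σ|p₁ᵢ − p₂ᵢ| = 0.10 + 0.06 + 0.12 + 0.01 + 0.04 + 0.14 + 0.03 = 0.50
D = 1 − ½ × 0.50 = 1 − 0.250 = 0.7500
D = 0.7500 > 0.3 → Yes.

Yes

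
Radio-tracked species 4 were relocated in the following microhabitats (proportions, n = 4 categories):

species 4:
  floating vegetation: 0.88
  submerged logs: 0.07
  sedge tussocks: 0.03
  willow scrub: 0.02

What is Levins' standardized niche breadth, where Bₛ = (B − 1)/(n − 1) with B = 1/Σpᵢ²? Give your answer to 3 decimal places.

Σpᵢ² = 0.88² + 0.07² + 0.03² + 0.02² = 0.7744 + 0.0049 + 0.0009 + 0.0004 = 0.7806
B = 1 / 0.7806 = 1.28107
Bₛ = (B − 1)/(n − 1) = (1.28107 − 1)/(4 − 1) = 0.28107/3 = 0.09369

0.094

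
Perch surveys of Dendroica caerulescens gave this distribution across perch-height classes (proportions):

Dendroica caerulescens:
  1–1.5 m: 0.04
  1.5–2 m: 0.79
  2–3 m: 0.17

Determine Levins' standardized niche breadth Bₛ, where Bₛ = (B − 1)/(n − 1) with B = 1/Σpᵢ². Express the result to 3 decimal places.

Σpᵢ² = 0.04² + 0.79² + 0.17² = 0.0016 + 0.6241 + 0.0289 = 0.6546
B = 1 / 0.6546 = 1.52765
Bₛ = (B − 1)/(n − 1) = (1.52765 − 1)/(3 − 1) = 0.52765/2 = 0.26383

0.264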